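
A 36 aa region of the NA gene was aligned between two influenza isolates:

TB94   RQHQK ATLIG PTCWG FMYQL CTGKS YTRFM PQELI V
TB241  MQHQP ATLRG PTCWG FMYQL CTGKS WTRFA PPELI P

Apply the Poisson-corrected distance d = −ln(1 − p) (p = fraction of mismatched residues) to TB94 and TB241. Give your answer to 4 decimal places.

0.2162

Differing sites — 1:R/M; 5:K/P; 9:I/R; 26:Y/W; 30:M/A; 32:Q/P; 36:V/P.
p = 7/36 = 0.194444.
d = −ln(1 − 0.194444) = −ln(0.805556) = 0.2162.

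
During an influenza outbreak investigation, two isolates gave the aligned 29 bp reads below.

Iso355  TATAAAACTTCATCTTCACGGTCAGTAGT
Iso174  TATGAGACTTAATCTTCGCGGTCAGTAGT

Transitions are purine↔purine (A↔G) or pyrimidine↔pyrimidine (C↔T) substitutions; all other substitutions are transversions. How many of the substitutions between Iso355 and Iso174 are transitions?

3

Mismatches occur at site 4 (A→G, transition), site 6 (A→G, transition), site 11 (C→A, transversion), site 18 (A→G, transition).
Of the 4 differences, 3 transitions and 1 transversion, so the answer is 3.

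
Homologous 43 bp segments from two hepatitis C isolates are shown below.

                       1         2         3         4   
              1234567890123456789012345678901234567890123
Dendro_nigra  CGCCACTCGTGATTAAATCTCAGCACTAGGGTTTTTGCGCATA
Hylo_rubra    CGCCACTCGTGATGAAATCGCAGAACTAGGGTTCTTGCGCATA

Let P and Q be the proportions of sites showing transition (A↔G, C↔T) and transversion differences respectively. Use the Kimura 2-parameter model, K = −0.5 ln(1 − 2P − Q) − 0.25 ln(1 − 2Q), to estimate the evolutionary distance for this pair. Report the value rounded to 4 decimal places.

0.0994

Mismatches occur at site 14 (T↔G, transversion), site 20 (T↔G, transversion), site 24 (C↔A, transversion), site 34 (T↔C, transition).
Of the 4 differences, 1 transition and 3 transversions over 43 sites: P = 1/43 = 0.023256, Q = 3/43 = 0.069767.
d = −0.5·ln(0.883721) − 0.25·ln(0.860466) = −0.5·(-0.123614) − 0.25·(-0.150281) = 0.0994.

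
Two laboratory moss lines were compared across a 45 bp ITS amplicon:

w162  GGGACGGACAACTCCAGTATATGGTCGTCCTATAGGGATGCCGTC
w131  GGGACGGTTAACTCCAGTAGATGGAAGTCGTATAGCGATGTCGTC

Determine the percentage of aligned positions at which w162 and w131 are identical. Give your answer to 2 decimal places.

82.22%

Differing sites — 8:A/T; 9:C/T; 20:T/G; 25:T/A; 26:C/A; 30:C/G; 36:G/C; 41:C/T.
37 of the 45 sites match, so the percent identity is 37/45 × 100 = 82.22%.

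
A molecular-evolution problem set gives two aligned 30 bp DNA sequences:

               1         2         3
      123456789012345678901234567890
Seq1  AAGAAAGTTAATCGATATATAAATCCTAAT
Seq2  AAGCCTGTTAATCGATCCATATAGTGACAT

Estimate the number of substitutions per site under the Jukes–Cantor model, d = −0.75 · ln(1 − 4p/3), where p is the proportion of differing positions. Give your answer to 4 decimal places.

0.5034

Differing sites — 4:A/C; 5:A/C; 6:A/T; 17:A/C; 18:T/C; 22:A/T; 24:T/G; 25:C/T; 26:C/G; 27:T/A; 28:A/C.
p = 11/30 = 0.366667.
d = −0.75 · ln(1 − (4/3)·0.366667) = −0.75 · ln(0.511111) = −0.75 · (-0.671168) = 0.5034.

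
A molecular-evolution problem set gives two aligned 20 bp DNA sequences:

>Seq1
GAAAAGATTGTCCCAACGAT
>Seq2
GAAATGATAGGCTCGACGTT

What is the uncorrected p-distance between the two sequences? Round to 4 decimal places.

Mismatches occur at site 5 (A→T), site 9 (T→A), site 11 (T→G), site 13 (C→T), site 15 (A→G), site 19 (A→T).
There are 6 differences over 20 sites, so p = 6/20 = 0.3000.

0.3000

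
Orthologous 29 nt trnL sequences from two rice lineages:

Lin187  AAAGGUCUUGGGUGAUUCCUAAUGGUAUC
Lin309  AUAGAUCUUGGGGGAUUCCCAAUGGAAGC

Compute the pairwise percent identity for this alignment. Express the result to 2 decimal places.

79.31%

Differing sites — 2:A/U; 5:G/A; 13:U/G; 20:U/C; 26:U/A; 28:U/G.
23 of the 29 sites match, so the percent identity is 23/29 × 100 = 79.31%.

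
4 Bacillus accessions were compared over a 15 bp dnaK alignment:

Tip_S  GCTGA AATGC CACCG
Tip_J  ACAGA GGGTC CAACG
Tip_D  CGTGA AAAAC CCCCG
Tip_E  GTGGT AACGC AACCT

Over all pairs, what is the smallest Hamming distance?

5

Pairwise Hamming distances:
  Tip_S vs Tip_J: 7
  Tip_S vs Tip_D: 5
  Tip_S vs Tip_E: 6
  Tip_J vs Tip_D: 9
  Tip_J vs Tip_E: 11
  Tip_D vs Tip_E: 9
The smallest is 5, between Tip_S and Tip_D.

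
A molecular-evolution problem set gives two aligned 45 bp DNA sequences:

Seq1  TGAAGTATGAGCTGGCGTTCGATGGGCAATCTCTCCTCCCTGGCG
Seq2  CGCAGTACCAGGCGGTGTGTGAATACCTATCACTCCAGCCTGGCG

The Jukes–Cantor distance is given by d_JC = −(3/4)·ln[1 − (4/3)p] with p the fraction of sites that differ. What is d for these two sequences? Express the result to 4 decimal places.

Mismatches occur at site 1 (T→C), site 3 (A→C), site 8 (T→C), site 9 (G→C), site 12 (C→G), site 13 (T→C), site 16 (C→T), site 19 (T→G), site 20 (C→T), site 23 (T→A), site 24 (G→T), site 25 (G→A), site 26 (G→C), site 28 (A→T), site 32 (T→A), site 37 (T→A), site 38 (C→G).
p = 17/45 = 0.377778.
d = −0.75 · ln(1 − (4/3)·0.377778) = −0.75 · ln(0.496296) = −0.75 · (-0.700583) = 0.5254.

0.5254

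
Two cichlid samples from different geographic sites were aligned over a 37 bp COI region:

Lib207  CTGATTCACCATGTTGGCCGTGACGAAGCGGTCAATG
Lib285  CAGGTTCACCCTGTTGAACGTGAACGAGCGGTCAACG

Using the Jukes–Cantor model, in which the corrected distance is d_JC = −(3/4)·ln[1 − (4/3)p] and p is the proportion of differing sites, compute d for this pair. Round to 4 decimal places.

0.2940

The sequences differ at positions 2 (T/A), 4 (A/G), 11 (A/C), 17 (G/A), 18 (C/A), 24 (C/A), 25 (G/C), 26 (A/G), 36 (T/C).
p = 9/37 = 0.243243.
d = −0.75 · ln(1 − (4/3)·0.243243) = −0.75 · ln(0.675676) = −0.75 · (-0.392042) = 0.2940.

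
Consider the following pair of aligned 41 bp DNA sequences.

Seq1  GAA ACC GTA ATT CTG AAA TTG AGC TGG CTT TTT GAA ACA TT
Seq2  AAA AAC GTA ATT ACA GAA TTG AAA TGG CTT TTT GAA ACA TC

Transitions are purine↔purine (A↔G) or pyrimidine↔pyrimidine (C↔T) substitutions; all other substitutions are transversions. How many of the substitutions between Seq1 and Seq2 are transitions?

6

The sequences differ at positions 1 (G/A, transition), 5 (C/A, transversion), 13 (C/A, transversion), 14 (T/C, transition), 15 (G/A, transition), 16 (A/G, transition), 23 (G/A, transition), 24 (C/A, transversion), 41 (T/C, transition).
Of the 9 differences, 6 transitions and 3 transversions, so the answer is 6.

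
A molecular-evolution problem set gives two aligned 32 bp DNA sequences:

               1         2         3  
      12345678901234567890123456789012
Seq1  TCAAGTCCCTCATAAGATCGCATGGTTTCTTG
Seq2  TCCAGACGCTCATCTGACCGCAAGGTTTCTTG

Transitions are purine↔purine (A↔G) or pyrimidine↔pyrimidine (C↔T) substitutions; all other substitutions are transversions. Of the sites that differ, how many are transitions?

1

Mismatches occur at site 3 (A↔C, transversion), site 6 (T↔A, transversion), site 8 (C↔G, transversion), site 14 (A↔C, transversion), site 15 (A↔T, transversion), site 18 (T↔C, transition), site 23 (T↔A, transversion).
Of the 7 differences, 1 transition and 6 transversions, so the answer is 1.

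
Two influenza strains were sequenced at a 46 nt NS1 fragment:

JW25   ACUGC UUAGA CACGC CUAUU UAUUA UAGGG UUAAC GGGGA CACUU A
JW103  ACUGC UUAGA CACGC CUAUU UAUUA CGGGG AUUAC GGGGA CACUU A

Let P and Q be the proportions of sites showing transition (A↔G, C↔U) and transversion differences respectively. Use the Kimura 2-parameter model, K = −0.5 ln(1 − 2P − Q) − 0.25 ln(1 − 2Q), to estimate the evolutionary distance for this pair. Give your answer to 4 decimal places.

0.0926

Differing sites — 26:U/C (Ti); 27:A/G (Ti); 31:U/A (Tv); 33:A/U (Tv).
Of the 4 differences, 2 transitions and 2 transversions over 46 sites: P = 2/46 = 0.043478, Q = 2/46 = 0.043478.
d = −0.5·ln(0.869566) − 0.25·ln(0.913044) = −0.5·(-0.139761) − 0.25·(-0.090971) = 0.0926.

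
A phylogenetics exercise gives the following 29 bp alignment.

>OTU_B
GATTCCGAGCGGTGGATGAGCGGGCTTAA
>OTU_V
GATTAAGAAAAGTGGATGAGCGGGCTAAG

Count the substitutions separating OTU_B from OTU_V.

The sequences differ at positions 5 (C/A), 6 (C/A), 9 (G/A), 10 (C/A), 11 (G/A), 27 (T/A), 29 (A/G).
That gives 7 mismatches out of 29 aligned sites, so the Hamming distance is 7.

7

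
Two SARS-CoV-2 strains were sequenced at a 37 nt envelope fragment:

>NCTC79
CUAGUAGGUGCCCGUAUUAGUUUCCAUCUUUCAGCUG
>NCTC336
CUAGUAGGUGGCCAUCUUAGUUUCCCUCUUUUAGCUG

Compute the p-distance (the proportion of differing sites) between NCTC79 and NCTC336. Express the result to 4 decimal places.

Mismatches occur at site 11 (C→G), site 14 (G→A), site 16 (A→C), site 26 (A→C), site 32 (C→U).
There are 5 differences over 37 sites, so p = 5/37 = 0.1351.

0.1351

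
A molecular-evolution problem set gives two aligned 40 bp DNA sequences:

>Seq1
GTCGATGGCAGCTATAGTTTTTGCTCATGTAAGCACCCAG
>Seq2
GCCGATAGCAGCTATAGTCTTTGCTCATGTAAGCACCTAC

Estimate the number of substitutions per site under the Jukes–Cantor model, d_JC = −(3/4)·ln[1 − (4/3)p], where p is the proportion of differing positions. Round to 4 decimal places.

0.1367

Differing sites — 2:T/C; 7:G/A; 19:T/C; 38:C/T; 40:G/C.
p = 5/40 = 0.125000.
d = −0.75 · ln(1 − (4/3)·0.125000) = −0.75 · ln(0.833333) = −0.75 · (-0.182322) = 0.1367.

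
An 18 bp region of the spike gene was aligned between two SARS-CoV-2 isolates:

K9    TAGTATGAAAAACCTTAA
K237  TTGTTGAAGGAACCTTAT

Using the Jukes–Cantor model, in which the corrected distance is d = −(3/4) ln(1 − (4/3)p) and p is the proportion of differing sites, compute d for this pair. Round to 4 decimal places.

0.5482

Differing sites — 2:A/T; 5:A/T; 6:T/G; 7:G/A; 9:A/G; 10:A/G; 18:A/T.
p = 7/18 = 0.388889.
d = −0.75 · ln(1 − (4/3)·0.388889) = −0.75 · ln(0.481481) = −0.75 · (-0.730889) = 0.5482.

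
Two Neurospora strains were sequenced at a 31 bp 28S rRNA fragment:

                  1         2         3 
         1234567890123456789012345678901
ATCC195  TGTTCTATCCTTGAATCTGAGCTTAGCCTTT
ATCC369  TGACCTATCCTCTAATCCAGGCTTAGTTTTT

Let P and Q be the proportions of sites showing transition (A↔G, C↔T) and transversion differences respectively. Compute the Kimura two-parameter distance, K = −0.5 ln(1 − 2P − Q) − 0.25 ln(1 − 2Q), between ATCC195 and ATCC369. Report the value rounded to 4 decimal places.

0.3975

Differing sites — 3:T/A (Tv); 4:T/C (Ti); 12:T/C (Ti); 13:G/T (Tv); 18:T/C (Ti); 19:G/A (Ti); 20:A/G (Ti); 27:C/T (Ti); 28:C/T (Ti).
Of the 9 differences, 7 transitions and 2 transversions over 31 sites: P = 7/31 = 0.225806, Q = 2/31 = 0.064516.
d = −0.5·ln(0.483872) − 0.25·ln(0.870968) = −0.5·(-0.725935) − 0.25·(-0.138150) = 0.3975.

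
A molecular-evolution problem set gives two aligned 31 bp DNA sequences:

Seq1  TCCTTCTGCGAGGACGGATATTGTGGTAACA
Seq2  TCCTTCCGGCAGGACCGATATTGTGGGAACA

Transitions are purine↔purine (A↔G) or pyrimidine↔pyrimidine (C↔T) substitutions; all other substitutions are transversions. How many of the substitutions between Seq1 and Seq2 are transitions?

Differing sites — 7:T/C (Ti); 9:C/G (Tv); 10:G/C (Tv); 16:G/C (Tv); 27:T/G (Tv).
Of the 5 differences, 1 transition and 4 transversions, so the answer is 1.

1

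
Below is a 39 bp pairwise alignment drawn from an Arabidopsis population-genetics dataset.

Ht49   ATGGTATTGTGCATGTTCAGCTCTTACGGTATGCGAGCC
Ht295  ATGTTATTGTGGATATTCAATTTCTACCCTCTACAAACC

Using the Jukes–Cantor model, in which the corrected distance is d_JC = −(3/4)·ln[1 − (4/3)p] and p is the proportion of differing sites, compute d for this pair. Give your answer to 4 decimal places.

Differing sites — 4:G/T; 12:C/G; 15:G/A; 20:G/A; 21:C/T; 23:C/T; 24:T/C; 28:G/C; 29:G/C; 31:A/C; 33:G/A; 35:G/A; 37:G/A.
p = 13/39 = 0.333333.
d = −0.75 · ln(1 − (4/3)·0.333333) = −0.75 · ln(0.555556) = −0.75 · (-0.587786) = 0.4408.

0.4408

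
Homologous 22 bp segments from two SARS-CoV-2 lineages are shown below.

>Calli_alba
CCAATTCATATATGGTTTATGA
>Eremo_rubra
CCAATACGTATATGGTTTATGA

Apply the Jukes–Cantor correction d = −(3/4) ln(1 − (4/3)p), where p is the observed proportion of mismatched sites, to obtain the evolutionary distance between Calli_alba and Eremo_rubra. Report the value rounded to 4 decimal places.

0.0969

The sequences differ at positions 6 (T/A), 8 (A/G).
p = 2/22 = 0.090909.
d = −0.75 · ln(1 − (4/3)·0.090909) = −0.75 · ln(0.878788) = −0.75 · (-0.129212) = 0.0969.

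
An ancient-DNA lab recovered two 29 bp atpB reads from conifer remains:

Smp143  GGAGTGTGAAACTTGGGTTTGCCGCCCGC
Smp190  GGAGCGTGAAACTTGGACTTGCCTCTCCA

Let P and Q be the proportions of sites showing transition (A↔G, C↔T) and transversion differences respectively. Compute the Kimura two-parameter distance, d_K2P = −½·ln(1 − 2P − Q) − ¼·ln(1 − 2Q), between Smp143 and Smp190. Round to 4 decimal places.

Mismatches occur at site 5 (T/C, transition), site 17 (G/A, transition), site 18 (T/C, transition), site 24 (G/T, transversion), site 26 (C/T, transition), site 28 (G/C, transversion), site 29 (C/A, transversion).
Of the 7 differences, 4 transitions and 3 transversions over 29 sites: P = 4/29 = 0.137931, Q = 3/29 = 0.103448.
d = −0.5·ln(0.620690) − 0.25·ln(0.793104) = −0.5·(-0.476924) − 0.25·(-0.231801) = 0.2964.

0.2964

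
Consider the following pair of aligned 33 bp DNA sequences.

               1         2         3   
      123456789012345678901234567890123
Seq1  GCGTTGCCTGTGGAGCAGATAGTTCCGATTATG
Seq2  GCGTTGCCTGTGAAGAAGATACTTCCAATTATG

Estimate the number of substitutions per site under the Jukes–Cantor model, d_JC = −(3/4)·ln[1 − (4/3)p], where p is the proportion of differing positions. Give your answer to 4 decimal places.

Differing sites — 13:G/A; 16:C/A; 22:G/C; 27:G/A.
p = 4/33 = 0.121212.
d = −0.75 · ln(1 − (4/3)·0.121212) = −0.75 · ln(0.838384) = −0.75 · (-0.176279) = 0.1322.

0.1322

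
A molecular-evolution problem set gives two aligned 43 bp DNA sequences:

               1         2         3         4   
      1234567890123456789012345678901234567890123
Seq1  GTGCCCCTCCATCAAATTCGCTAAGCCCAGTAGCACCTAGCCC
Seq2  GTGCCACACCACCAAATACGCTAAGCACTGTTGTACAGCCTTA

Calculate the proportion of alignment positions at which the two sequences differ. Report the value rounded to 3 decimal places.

0.349

Differing sites — 6:C/A; 8:T/A; 12:T/C; 18:T/A; 27:C/A; 29:A/T; 32:A/T; 34:C/T; 37:C/A; 38:T/G; 39:A/C; 40:G/C; 41:C/T; 42:C/T; 43:C/A.
There are 15 differences over 43 sites, so p = 15/43 = 0.349.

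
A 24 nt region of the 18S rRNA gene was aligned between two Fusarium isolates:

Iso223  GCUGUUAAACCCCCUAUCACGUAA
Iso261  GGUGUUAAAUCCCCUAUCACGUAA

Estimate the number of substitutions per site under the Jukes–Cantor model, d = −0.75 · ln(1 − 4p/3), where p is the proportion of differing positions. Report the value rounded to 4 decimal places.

Mismatches occur at site 2 (C↔G), site 10 (C↔U).
p = 2/24 = 0.083333.
d = −0.75 · ln(1 − (4/3)·0.083333) = −0.75 · ln(0.888889) = −0.75 · (-0.117783) = 0.0883.

0.0883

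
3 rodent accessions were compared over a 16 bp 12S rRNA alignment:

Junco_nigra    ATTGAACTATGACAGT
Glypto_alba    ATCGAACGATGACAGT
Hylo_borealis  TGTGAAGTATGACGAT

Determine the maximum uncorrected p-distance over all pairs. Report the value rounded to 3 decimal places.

Pairwise Hamming distances:
  Junco_nigra vs Glypto_alba: 2
  Junco_nigra vs Hylo_borealis: 5
  Glypto_alba vs Hylo_borealis: 7
The largest is 7 mismatches, between Glypto_alba and Hylo_borealis; p = 7/16 = 0.438.

0.438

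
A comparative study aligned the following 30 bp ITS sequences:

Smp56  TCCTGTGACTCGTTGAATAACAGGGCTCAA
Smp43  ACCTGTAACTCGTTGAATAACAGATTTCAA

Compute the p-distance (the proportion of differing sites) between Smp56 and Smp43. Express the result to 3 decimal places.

0.167

Mismatches occur at site 1 (T→A), site 7 (G→A), site 24 (G→A), site 25 (G→T), site 26 (C→T).
There are 5 differences over 30 sites, so p = 5/30 = 0.167.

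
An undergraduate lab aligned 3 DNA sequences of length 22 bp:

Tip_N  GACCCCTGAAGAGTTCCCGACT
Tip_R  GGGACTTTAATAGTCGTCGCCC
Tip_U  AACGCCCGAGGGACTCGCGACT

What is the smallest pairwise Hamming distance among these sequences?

8

Pairwise Hamming distances:
  Tip_N vs Tip_R: 11
  Tip_N vs Tip_U: 8
  Tip_R vs Tip_U: 17
The smallest is 8, between Tip_N and Tip_U.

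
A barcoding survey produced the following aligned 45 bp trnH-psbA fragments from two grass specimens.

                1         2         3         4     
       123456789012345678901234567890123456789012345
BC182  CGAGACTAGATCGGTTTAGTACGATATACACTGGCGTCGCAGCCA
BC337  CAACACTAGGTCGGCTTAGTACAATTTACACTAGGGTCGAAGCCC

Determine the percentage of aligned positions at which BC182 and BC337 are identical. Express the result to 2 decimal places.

Differing sites — 2:G/A; 4:G/C; 10:A/G; 15:T/C; 23:G/A; 26:A/T; 33:G/A; 35:C/G; 40:C/A; 45:A/C.
35 of the 45 sites match, so the percent identity is 35/45 × 100 = 77.78%.

77.78%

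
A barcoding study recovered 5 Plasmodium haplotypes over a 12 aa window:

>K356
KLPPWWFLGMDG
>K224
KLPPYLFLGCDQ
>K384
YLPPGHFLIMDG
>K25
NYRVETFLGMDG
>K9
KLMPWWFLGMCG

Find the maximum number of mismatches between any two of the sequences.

Pairwise Hamming distances:
  K356 vs K224: 4
  K356 vs K384: 4
  K356 vs K25: 6
  K356 vs K9: 2
  K224 vs K384: 6
  K224 vs K25: 8
  K224 vs K9: 6
  K384 vs K25: 7
  K384 vs K9: 6
  K25 vs K9: 7
The largest is 8, between K224 and K25.

8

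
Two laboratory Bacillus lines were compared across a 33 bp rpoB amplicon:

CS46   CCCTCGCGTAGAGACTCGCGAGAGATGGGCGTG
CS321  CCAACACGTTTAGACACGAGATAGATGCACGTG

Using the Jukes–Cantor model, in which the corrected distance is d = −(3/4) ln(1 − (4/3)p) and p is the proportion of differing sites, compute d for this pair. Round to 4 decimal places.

0.3882

The sequences differ at positions 3 (C/A), 4 (T/A), 6 (G/A), 10 (A/T), 11 (G/T), 16 (T/A), 19 (C/A), 22 (G/T), 28 (G/C), 29 (G/A).
p = 10/33 = 0.303030.
d = −0.75 · ln(1 − (4/3)·0.303030) = −0.75 · ln(0.595960) = −0.75 · (-0.517582) = 0.3882.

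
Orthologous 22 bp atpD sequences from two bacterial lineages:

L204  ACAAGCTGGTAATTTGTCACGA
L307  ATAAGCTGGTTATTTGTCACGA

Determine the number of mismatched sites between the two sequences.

2

Differing sites — 2:C/T; 11:A/T.
That gives 2 mismatches out of 22 aligned sites, so the Hamming distance is 2.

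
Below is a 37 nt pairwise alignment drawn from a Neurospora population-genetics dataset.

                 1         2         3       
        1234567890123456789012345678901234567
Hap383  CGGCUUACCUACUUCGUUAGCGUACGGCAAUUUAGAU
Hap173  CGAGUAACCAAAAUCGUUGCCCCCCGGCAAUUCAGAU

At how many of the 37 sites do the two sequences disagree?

12

Mismatches occur at site 3 (G→A), site 4 (C→G), site 6 (U→A), site 10 (U→A), site 12 (C→A), site 13 (U→A), site 19 (A→G), site 20 (G→C), site 22 (G→C), site 23 (U→C), site 24 (A→C), site 33 (U→C).
That gives 12 mismatches out of 37 aligned sites, so the Hamming distance is 12.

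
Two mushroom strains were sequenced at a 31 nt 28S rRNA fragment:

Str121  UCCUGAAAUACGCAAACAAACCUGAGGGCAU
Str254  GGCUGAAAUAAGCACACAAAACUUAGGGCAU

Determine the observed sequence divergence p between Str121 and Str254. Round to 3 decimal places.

Differing sites — 1:U/G; 2:C/G; 11:C/A; 15:A/C; 21:C/A; 24:G/U.
There are 6 differences over 31 sites, so p = 6/31 = 0.194.

0.194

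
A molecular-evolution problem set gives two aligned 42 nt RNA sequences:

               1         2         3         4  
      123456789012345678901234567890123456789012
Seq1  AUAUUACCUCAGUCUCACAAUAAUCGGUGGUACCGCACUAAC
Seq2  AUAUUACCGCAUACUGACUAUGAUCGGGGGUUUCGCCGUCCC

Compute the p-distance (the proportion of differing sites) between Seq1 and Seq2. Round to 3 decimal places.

0.310

Mismatches occur at site 9 (U↔G), site 12 (G↔U), site 13 (U↔A), site 16 (C↔G), site 19 (A↔U), site 22 (A↔G), site 28 (U↔G), site 32 (A↔U), site 33 (C↔U), site 37 (A↔C), site 38 (C↔G), site 40 (A↔C), site 41 (A↔C).
There are 13 differences over 42 sites, so p = 13/42 = 0.310.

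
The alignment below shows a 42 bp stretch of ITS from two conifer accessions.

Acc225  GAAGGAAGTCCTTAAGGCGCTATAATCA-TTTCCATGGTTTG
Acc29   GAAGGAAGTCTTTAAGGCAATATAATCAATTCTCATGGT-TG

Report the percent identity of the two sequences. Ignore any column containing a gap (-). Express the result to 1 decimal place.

Excluding the 2 gap columns leaves 40 comparable sites.
Differing sites — 11:C/T; 19:G/A; 20:C/A; 32:T/C; 33:C/T.
35 of the 40 comparable sites match, so the percent identity is 35/40 × 100 = 87.5%.

87.5%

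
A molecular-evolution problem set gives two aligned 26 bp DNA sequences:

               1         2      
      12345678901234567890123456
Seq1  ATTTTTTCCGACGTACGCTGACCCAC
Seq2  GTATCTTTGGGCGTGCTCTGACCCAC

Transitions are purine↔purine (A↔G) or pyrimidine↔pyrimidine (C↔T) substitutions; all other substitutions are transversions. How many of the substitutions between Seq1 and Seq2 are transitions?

Differing sites — 1:A/G (Ti); 3:T/A (Tv); 5:T/C (Ti); 8:C/T (Ti); 9:C/G (Tv); 11:A/G (Ti); 15:A/G (Ti); 17:G/T (Tv).
Of the 8 differences, 5 transitions and 3 transversions, so the answer is 5.

5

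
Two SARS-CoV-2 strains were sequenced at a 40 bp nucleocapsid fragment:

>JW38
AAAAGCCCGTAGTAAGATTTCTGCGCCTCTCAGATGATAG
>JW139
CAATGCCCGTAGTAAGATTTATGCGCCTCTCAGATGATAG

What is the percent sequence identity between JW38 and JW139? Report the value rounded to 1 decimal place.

92.5%

The sequences differ at positions 1 (A/C), 4 (A/T), 21 (C/A).
37 of the 40 sites match, so the percent identity is 37/40 × 100 = 92.5%.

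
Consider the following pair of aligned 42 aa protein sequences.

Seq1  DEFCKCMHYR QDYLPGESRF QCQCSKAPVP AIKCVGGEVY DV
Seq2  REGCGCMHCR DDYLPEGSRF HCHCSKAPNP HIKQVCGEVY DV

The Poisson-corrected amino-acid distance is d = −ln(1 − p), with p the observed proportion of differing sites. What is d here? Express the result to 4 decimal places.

0.3704

Mismatches occur at site 1 (D→R), site 3 (F→G), site 5 (K→G), site 9 (Y→C), site 11 (Q→D), site 16 (G→E), site 17 (E→G), site 21 (Q→H), site 23 (Q→H), site 29 (V→N), site 31 (A→H), site 34 (C→Q), site 36 (G→C).
p = 13/42 = 0.309524.
d = −ln(1 − 0.309524) = −ln(0.690476) = 0.3704.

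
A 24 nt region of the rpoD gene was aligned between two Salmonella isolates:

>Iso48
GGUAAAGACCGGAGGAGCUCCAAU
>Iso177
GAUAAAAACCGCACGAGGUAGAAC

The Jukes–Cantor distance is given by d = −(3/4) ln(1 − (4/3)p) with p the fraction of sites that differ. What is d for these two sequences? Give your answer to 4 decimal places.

0.4408

Mismatches occur at site 2 (G/A), site 7 (G/A), site 12 (G/C), site 14 (G/C), site 18 (C/G), site 20 (C/A), site 21 (C/G), site 24 (U/C).
p = 8/24 = 0.333333.
d = −0.75 · ln(1 − (4/3)·0.333333) = −0.75 · ln(0.555556) = −0.75 · (-0.587786) = 0.4408.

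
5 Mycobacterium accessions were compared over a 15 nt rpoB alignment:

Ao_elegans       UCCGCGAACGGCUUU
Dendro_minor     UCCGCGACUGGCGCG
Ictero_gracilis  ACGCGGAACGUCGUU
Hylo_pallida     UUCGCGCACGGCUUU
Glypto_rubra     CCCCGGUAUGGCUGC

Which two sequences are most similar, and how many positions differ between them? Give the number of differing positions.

2

Pairwise Hamming distances:
  Ao_elegans vs Dendro_minor: 5
  Ao_elegans vs Ictero_gracilis: 6
  Ao_elegans vs Hylo_pallida: 2
  Ao_elegans vs Glypto_rubra: 7
  Dendro_minor vs Ictero_gracilis: 9
  Dendro_minor vs Hylo_pallida: 7
  Dendro_minor vs Glypto_rubra: 8
  Ictero_gracilis vs Hylo_pallida: 8
  Ictero_gracilis vs Glypto_rubra: 8
  Hylo_pallida vs Glypto_rubra: 8
The smallest is 2, between Ao_elegans and Hylo_pallida.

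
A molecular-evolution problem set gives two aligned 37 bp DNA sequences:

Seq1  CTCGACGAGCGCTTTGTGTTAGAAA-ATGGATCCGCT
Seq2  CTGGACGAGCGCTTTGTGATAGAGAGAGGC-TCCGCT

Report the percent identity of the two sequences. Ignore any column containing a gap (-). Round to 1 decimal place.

Excluding the 2 gap columns leaves 35 comparable sites.
Differing sites — 3:C/G; 19:T/A; 24:A/G; 28:T/G; 30:G/C.
30 of the 35 comparable sites match, so the percent identity is 30/35 × 100 = 85.7%.

85.7%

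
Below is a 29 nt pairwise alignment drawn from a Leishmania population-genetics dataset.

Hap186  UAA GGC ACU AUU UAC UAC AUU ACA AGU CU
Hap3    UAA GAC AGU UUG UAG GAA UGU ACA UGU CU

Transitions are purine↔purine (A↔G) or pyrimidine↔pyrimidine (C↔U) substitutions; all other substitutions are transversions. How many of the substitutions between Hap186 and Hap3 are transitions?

Differing sites — 5:G/A (Ti); 8:C/G (Tv); 10:A/U (Tv); 12:U/G (Tv); 15:C/G (Tv); 16:U/G (Tv); 18:C/A (Tv); 19:A/U (Tv); 20:U/G (Tv); 25:A/U (Tv).
Of the 10 differences, 1 transition and 9 transversions, so the answer is 1.

1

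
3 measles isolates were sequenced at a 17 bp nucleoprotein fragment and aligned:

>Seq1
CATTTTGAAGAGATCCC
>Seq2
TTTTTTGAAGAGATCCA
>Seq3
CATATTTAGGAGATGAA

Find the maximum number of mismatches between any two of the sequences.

7

Pairwise Hamming distances:
  Seq1 vs Seq2: 3
  Seq1 vs Seq3: 6
  Seq2 vs Seq3: 7
The largest is 7, between Seq2 and Seq3.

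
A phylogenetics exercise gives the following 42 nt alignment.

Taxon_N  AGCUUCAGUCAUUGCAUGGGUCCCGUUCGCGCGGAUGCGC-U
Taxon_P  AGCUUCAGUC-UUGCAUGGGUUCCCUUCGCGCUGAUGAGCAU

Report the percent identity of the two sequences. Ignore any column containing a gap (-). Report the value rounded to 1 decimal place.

90.0%

Excluding the 2 gap columns leaves 40 comparable sites.
Mismatches occur at site 22 (C/U), site 25 (G/C), site 33 (G/U), site 38 (C/A).
36 of the 40 comparable sites match, so the percent identity is 36/40 × 100 = 90.0%.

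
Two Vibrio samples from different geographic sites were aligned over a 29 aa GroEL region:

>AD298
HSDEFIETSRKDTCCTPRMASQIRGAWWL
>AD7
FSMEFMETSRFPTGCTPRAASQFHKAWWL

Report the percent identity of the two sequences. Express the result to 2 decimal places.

65.52%

Differing sites — 1:H/F; 3:D/M; 6:I/M; 11:K/F; 12:D/P; 14:C/G; 19:M/A; 23:I/F; 24:R/H; 25:G/K.
19 of the 29 sites match, so the percent identity is 19/29 × 100 = 65.52%.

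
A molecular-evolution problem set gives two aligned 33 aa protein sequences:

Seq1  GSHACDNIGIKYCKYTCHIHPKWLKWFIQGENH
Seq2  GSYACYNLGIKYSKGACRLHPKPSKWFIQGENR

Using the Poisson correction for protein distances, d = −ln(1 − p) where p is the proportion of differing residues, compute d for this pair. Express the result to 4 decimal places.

0.4055

The sequences differ at positions 3 (H/Y), 6 (D/Y), 8 (I/L), 13 (C/S), 15 (Y/G), 16 (T/A), 18 (H/R), 19 (I/L), 23 (W/P), 24 (L/S), 33 (H/R).
p = 11/33 = 0.333333.
d = −ln(1 − 0.333333) = −ln(0.666667) = 0.4055.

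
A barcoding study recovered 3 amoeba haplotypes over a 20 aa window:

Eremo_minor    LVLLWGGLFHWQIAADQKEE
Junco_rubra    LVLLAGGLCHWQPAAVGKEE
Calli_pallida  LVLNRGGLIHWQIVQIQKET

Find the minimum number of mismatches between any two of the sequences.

5

Pairwise Hamming distances:
  Eremo_minor vs Junco_rubra: 5
  Eremo_minor vs Calli_pallida: 7
  Junco_rubra vs Calli_pallida: 9
The smallest is 5, between Eremo_minor and Junco_rubra.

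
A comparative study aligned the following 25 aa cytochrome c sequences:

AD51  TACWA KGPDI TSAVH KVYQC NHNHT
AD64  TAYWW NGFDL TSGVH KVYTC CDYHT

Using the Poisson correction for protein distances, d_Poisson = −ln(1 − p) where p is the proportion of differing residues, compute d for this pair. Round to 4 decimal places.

Mismatches occur at site 3 (C→Y), site 5 (A→W), site 6 (K→N), site 8 (P→F), site 10 (I→L), site 13 (A→G), site 19 (Q→T), site 21 (N→C), site 22 (H→D), site 23 (N→Y).
p = 10/25 = 0.400000.
d = −ln(1 − 0.400000) = −ln(0.600000) = 0.5108.

0.5108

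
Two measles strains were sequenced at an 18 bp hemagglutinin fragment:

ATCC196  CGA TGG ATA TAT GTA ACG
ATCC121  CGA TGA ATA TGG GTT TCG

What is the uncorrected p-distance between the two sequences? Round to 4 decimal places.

0.2778

Differing sites — 6:G/A; 11:A/G; 12:T/G; 15:A/T; 16:A/T.
There are 5 differences over 18 sites, so p = 5/18 = 0.2778.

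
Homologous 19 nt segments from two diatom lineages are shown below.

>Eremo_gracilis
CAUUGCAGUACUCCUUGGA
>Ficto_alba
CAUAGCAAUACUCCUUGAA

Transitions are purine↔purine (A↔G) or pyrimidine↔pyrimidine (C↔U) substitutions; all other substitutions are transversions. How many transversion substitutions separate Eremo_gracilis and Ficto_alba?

Mismatches occur at site 4 (U→A, transversion), site 8 (G→A, transition), site 18 (G→A, transition).
Of the 3 differences, 2 transitions and 1 transversion, so the answer is 1.

1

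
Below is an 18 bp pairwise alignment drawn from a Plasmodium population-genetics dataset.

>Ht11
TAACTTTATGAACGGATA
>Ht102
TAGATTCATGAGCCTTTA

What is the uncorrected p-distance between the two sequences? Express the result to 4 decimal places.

Differing sites — 3:A/G; 4:C/A; 7:T/C; 12:A/G; 14:G/C; 15:G/T; 16:A/T.
There are 7 differences over 18 sites, so p = 7/18 = 0.3889.

0.3889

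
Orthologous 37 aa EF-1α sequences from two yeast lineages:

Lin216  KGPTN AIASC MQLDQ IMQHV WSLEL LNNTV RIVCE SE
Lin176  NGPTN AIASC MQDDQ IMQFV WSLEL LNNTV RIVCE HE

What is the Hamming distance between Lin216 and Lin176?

4

The sequences differ at positions 1 (K/N), 13 (L/D), 19 (H/F), 36 (S/H).
That gives 4 mismatches out of 37 aligned sites, so the Hamming distance is 4.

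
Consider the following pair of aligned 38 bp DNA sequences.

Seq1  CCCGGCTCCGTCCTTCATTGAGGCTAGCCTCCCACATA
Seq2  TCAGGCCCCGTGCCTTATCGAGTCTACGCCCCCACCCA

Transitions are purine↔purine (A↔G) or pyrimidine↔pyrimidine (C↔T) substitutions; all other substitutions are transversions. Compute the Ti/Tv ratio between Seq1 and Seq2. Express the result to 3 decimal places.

1.167

The sequences differ at positions 1 (C/T, transition), 3 (C/A, transversion), 7 (T/C, transition), 12 (C/G, transversion), 14 (T/C, transition), 16 (C/T, transition), 19 (T/C, transition), 23 (G/T, transversion), 27 (G/C, transversion), 28 (C/G, transversion), 30 (T/C, transition), 36 (A/C, transversion), 37 (T/C, transition).
Of the 13 differences, 7 transitions and 6 transversions, so Ti/Tv = 7/6 = 1.167.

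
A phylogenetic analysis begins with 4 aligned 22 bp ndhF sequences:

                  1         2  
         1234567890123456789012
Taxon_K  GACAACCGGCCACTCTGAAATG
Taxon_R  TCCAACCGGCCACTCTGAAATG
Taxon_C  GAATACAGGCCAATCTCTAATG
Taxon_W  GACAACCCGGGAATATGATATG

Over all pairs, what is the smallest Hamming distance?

2

Pairwise Hamming distances:
  Taxon_K vs Taxon_R: 2
  Taxon_K vs Taxon_C: 6
  Taxon_K vs Taxon_W: 6
  Taxon_R vs Taxon_C: 8
  Taxon_R vs Taxon_W: 8
  Taxon_C vs Taxon_W: 10
The smallest is 2, between Taxon_K and Taxon_R.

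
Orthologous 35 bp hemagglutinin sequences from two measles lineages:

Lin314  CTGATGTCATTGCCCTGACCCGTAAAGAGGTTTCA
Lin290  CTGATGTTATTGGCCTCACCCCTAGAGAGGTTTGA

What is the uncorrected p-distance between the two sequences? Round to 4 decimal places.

Differing sites — 8:C/T; 13:C/G; 17:G/C; 22:G/C; 25:A/G; 34:C/G.
There are 6 differences over 35 sites, so p = 6/35 = 0.1714.

0.1714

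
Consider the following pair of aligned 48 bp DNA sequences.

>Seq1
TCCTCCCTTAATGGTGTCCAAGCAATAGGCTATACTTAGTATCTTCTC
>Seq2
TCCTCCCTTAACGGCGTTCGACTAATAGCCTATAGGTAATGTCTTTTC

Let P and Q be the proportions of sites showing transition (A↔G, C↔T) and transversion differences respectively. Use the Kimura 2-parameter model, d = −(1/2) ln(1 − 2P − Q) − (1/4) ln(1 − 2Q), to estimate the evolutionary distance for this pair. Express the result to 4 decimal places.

0.3151

The sequences differ at positions 12 (T/C, transition), 15 (T/C, transition), 18 (C/T, transition), 20 (A/G, transition), 22 (G/C, transversion), 23 (C/T, transition), 29 (G/C, transversion), 35 (C/G, transversion), 36 (T/G, transversion), 39 (G/A, transition), 41 (A/G, transition), 46 (C/T, transition).
Of the 12 differences, 8 transitions and 4 transversions over 48 sites: P = 8/48 = 0.166667, Q = 4/48 = 0.083333.
d = −0.5·ln(0.583333) − 0.25·ln(0.833334) = −0.5·(-0.538997) − 0.25·(-0.182321) = 0.3151.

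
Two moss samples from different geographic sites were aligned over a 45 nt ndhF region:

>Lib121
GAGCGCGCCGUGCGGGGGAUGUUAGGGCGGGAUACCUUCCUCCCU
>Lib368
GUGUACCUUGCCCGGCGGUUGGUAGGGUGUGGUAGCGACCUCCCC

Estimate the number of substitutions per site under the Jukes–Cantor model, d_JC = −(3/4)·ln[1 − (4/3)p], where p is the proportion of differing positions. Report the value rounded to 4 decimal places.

0.5716

Differing sites — 2:A/U; 4:C/U; 5:G/A; 7:G/C; 8:C/U; 9:C/U; 11:U/C; 12:G/C; 16:G/C; 19:A/U; 22:U/G; 28:C/U; 30:G/U; 32:A/G; 35:C/G; 37:U/G; 38:U/A; 45:U/C.
p = 18/45 = 0.400000.
d = −0.75 · ln(1 − (4/3)·0.400000) = −0.75 · ln(0.466667) = −0.75 · (-0.762139) = 0.5716.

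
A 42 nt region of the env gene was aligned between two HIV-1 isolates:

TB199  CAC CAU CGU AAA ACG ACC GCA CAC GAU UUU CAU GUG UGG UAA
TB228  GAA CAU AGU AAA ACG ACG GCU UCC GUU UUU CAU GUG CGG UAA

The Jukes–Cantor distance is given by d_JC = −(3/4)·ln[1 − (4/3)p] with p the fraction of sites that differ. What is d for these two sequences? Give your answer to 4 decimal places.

Differing sites — 1:C/G; 3:C/A; 7:C/A; 18:C/G; 21:A/U; 22:C/U; 23:A/C; 26:A/U; 37:U/C.
p = 9/42 = 0.214286.
d = −0.75 · ln(1 − (4/3)·0.214286) = −0.75 · ln(0.714285) = −0.75 · (-0.336473) = 0.2524.

0.2524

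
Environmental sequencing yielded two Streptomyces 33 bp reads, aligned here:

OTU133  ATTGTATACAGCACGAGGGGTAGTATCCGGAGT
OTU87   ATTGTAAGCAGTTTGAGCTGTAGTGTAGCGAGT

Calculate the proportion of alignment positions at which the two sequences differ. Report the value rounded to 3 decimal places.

0.333

The sequences differ at positions 7 (T/A), 8 (A/G), 12 (C/T), 13 (A/T), 14 (C/T), 18 (G/C), 19 (G/T), 25 (A/G), 27 (C/A), 28 (C/G), 29 (G/C).
There are 11 differences over 33 sites, so p = 11/33 = 0.333.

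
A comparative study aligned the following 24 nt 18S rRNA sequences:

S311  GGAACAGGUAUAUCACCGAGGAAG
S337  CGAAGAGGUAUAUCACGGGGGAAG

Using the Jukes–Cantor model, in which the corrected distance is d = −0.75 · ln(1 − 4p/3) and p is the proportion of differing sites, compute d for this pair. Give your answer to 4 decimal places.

Mismatches occur at site 1 (G/C), site 5 (C/G), site 17 (C/G), site 19 (A/G).
p = 4/24 = 0.166667.
d = −0.75 · ln(1 − (4/3)·0.166667) = −0.75 · ln(0.777777) = −0.75 · (-0.251315) = 0.1885.

0.1885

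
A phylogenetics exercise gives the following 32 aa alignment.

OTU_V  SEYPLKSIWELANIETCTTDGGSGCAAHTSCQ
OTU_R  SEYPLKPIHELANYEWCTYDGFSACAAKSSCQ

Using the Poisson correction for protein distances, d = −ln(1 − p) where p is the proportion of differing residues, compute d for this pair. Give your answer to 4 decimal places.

0.3302

Mismatches occur at site 7 (S→P), site 9 (W→H), site 14 (I→Y), site 16 (T→W), site 19 (T→Y), site 22 (G→F), site 24 (G→A), site 28 (H→K), site 29 (T→S).
p = 9/32 = 0.281250.
d = −ln(1 − 0.281250) = −ln(0.718750) = 0.3302.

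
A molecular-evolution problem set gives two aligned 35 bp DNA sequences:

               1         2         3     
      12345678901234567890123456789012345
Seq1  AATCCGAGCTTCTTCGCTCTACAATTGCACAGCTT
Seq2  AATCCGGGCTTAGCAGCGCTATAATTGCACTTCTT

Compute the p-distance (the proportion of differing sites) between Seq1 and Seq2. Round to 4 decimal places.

Differing sites — 7:A/G; 12:C/A; 13:T/G; 14:T/C; 15:C/A; 18:T/G; 22:C/T; 31:A/T; 32:G/T.
There are 9 differences over 35 sites, so p = 9/35 = 0.2571.

0.2571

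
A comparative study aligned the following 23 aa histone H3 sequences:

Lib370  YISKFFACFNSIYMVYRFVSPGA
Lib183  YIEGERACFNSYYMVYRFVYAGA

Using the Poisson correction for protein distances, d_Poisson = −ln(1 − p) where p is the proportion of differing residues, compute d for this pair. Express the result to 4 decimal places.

0.3629

The sequences differ at positions 3 (S/E), 4 (K/G), 5 (F/E), 6 (F/R), 12 (I/Y), 20 (S/Y), 21 (P/A).
p = 7/23 = 0.304348.
d = −ln(1 − 0.304348) = −ln(0.695652) = 0.3629.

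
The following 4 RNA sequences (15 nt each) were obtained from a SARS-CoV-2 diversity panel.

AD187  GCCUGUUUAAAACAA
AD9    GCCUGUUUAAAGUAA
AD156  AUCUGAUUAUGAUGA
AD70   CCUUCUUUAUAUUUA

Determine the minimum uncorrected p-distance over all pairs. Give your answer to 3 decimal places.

0.133

Pairwise Hamming distances:
  AD187 vs AD9: 2
  AD187 vs AD156: 7
  AD187 vs AD70: 7
  AD9 vs AD156: 7
  AD9 vs AD70: 6
  AD156 vs AD70: 8
The smallest is 2 mismatches, between AD187 and AD9; p = 2/15 = 0.133.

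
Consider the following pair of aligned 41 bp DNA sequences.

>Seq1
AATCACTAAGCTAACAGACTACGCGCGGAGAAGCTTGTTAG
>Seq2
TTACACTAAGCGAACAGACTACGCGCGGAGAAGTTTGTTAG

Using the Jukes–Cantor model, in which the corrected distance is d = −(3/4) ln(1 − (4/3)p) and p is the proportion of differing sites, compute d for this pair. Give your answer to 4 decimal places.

Differing sites — 1:A/T; 2:A/T; 3:T/A; 12:T/G; 34:C/T.
p = 5/41 = 0.121951.
d = −0.75 · ln(1 − (4/3)·0.121951) = −0.75 · ln(0.837399) = −0.75 · (-0.177455) = 0.1331.

0.1331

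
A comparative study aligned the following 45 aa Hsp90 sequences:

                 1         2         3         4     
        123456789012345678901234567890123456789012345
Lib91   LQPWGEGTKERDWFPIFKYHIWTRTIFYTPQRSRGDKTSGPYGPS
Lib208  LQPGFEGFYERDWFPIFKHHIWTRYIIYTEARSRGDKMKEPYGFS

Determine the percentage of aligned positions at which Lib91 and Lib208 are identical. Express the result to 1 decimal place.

71.1%

The sequences differ at positions 4 (W/G), 5 (G/F), 8 (T/F), 9 (K/Y), 19 (Y/H), 25 (T/Y), 27 (F/I), 30 (P/E), 31 (Q/A), 38 (T/M), 39 (S/K), 40 (G/E), 44 (P/F).
32 of the 45 sites match, so the percent identity is 32/45 × 100 = 71.1%.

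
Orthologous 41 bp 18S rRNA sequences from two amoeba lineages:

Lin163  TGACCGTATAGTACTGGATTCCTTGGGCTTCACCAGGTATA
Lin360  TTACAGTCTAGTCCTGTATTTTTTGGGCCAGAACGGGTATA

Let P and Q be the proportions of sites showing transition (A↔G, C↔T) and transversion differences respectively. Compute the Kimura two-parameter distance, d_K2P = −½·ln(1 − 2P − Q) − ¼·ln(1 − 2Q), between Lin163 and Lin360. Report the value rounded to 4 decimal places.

0.3710

Differing sites — 2:G/T (Tv); 5:C/A (Tv); 8:A/C (Tv); 13:A/C (Tv); 17:G/T (Tv); 21:C/T (Ti); 22:C/T (Ti); 29:T/C (Ti); 30:T/A (Tv); 31:C/G (Tv); 33:C/A (Tv); 35:A/G (Ti).
Of the 12 differences, 4 transitions and 8 transversions over 41 sites: P = 4/41 = 0.097561, Q = 8/41 = 0.195122.
d = −0.5·ln(0.609756) − 0.25·ln(0.609756) = −0.5·(-0.494696) − 0.25·(-0.494696) = 0.3710.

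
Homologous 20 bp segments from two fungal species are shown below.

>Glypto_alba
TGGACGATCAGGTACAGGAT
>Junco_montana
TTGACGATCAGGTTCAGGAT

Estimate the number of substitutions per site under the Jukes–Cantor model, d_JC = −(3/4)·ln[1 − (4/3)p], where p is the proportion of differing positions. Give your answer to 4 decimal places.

Mismatches occur at site 2 (G↔T), site 14 (A↔T).
p = 2/20 = 0.100000.
d = −0.75 · ln(1 − (4/3)·0.100000) = −0.75 · ln(0.866667) = −0.75 · (-0.143100) = 0.1073.

0.1073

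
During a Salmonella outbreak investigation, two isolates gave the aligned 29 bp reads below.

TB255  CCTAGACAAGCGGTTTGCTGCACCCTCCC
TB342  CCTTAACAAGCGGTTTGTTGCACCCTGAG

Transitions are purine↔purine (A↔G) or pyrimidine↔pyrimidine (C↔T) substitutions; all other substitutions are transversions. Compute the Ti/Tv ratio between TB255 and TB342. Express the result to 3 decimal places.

Differing sites — 4:A/T (Tv); 5:G/A (Ti); 18:C/T (Ti); 27:C/G (Tv); 28:C/A (Tv); 29:C/G (Tv).
Of the 6 differences, 2 transitions and 4 transversions, so Ti/Tv = 2/4 = 0.500.

0.500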